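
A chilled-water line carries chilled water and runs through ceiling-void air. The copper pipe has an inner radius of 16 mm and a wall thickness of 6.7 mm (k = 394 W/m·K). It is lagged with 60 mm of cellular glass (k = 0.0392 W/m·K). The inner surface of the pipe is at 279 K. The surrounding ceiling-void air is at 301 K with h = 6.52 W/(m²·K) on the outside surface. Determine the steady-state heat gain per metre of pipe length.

For a radial system each layer contributes R = ln(r_out/r_in)/(2πkL); films add R = 1/(hA).
R_copper pipe wall = ln(22.7/16)/(2π×394×1) = 1.413×10^-4 K/W
R_cellular glass = ln(82.7/22.7)/(2π×0.0392×1) = 5.249 K/W
R_outer film = 1/(h_o·2πr_oL) = 1/(6.52×2π×0.0827×1) = 0.2952 K/W
R_total = 5.544 K/W
Q = ΔT/R_total = 22/5.544

q′ ≈ 3.97 W/m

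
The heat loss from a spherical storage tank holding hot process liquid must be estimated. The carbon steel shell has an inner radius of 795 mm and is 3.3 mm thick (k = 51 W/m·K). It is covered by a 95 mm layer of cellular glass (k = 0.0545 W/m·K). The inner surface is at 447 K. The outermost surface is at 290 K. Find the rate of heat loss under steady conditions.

Q ≈ 807 W

Spherical conduction: R = (1/r_in − 1/r_out)/(4πk) per layer; series-sum.
R_carbon steel shell = (1/0.795 − 1/0.7983)/(4π×51) = 8.113×10^-6 K/W
R_cellular glass = (1/0.7983 − 1/0.8933)/(4π×0.0545) = 0.1945 K/W
R_total = 0.1945 K/W
Q = ΔT/R_total = 157/0.1945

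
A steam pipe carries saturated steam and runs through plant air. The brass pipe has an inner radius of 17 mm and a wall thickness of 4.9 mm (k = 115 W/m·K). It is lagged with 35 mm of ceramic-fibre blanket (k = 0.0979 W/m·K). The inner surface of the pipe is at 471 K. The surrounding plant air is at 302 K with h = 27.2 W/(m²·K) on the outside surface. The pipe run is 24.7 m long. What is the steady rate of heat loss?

Q ≈ 2520 W

For a radial system each layer contributes R = ln(r_out/r_in)/(2πkL); films add R = 1/(hA).
R_brass pipe wall = ln(21.9/17)/(2π×115×24.7) = 1.419×10^-5 K/W
R_ceramic-fibre blanket = ln(56.9/21.9)/(2π×0.0979×24.7) = 0.06284 K/W
R_outer film = 1/(h_o·2πr_oL) = 1/(27.2×2π×0.0569×24.7) = 0.004163 K/W
R_total = 0.06702 K/W
Q = ΔT/R_total = 169/0.06702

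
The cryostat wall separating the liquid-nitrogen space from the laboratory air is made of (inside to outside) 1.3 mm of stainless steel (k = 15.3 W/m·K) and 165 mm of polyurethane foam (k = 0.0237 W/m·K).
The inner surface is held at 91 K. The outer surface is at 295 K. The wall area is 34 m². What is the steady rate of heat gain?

Thermal resistances in series:
R_stainless steel = L/(kA) = 0.0013/(15.3×34) = 2.499×10^-6 K/W
R_polyurethane foam = L/(kA) = 0.165/(0.0237×34) = 0.2048 K/W
R_total = 0.2048 K/W
Q = ΔT / R_total = 204 / 0.2048

Q ≈ 996 W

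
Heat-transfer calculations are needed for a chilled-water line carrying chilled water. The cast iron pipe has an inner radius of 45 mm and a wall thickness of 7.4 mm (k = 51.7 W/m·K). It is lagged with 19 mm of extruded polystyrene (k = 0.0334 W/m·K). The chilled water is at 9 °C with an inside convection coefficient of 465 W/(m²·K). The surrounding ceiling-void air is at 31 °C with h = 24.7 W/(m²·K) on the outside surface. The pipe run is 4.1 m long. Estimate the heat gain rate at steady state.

Treating each annulus and film as a series resistance:
R_inner film = 1/(h_i·2πr₁L) = 1/(465×2π×0.045×4.1) = 0.001855 K/W
R_cast iron pipe wall = ln(52.4/45)/(2π×51.7×4.1) = 1.143×10^-4 K/W
R_extruded polystyrene = ln(71.4/52.4)/(2π×0.0334×4.1) = 0.3596 K/W
R_outer film = 1/(h_o·2πr_oL) = 1/(24.7×2π×0.0714×4.1) = 0.02201 K/W
R_total = 0.3836 K/W
Q = ΔT/R_total = 22/0.3836

Q ≈ 57.4 W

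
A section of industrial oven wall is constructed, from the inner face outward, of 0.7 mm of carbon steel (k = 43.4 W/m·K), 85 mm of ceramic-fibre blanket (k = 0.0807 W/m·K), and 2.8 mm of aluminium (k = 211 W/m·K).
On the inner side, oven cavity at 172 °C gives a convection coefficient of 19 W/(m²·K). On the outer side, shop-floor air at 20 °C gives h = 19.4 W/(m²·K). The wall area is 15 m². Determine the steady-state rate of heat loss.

Using the resistance-network approach (series):
R_inner film = 1/(h_i·A) = 1/(19×15) = 0.003509 K/W
R_carbon steel = L/(kA) = 0.0007/(43.4×15) = 1.075×10^-6 K/W
R_ceramic-fibre blanket = L/(kA) = 0.085/(0.0807×15) = 0.07022 K/W
R_aluminium = L/(kA) = 0.0028/(211×15) = 8.847×10^-7 K/W
R_outer film = 1/(h_o·A) = 1/(19.4×15) = 0.003436 K/W
R_total = 0.07717 K/W
Q = ΔT / R_total = 152 / 0.07717

Q ≈ 1970 W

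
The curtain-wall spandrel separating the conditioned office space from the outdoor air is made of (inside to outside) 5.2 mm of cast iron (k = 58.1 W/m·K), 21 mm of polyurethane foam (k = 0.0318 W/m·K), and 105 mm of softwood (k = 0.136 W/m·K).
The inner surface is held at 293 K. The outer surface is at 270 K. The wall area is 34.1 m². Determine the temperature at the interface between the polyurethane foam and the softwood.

T ≈ 282 K

Model the wall as resistances in series:
R_cast iron = L/(kA) = 0.0052/(58.1×34.1) = 2.625×10^-6 K/W
R_polyurethane foam = L/(kA) = 0.021/(0.0318×34.1) = 0.01937 K/W
R_softwood = L/(kA) = 0.105/(0.136×34.1) = 0.02264 K/W
R_total = 0.04201 K/W;  Q = ΔT/R_total = 23/0.04201 = 547.5 W
T_interface = T_inner − Q·ΣR(inner→interface) = 293 − 547×0.01937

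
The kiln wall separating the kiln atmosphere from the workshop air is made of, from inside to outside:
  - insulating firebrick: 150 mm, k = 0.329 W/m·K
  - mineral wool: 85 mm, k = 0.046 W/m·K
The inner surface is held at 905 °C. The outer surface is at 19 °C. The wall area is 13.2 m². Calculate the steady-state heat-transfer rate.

Q ≈ 5080 W

Thermal resistances in series:
R_insulating firebrick = L/(kA) = 0.15/(0.329×13.2) = 0.03454 K/W
R_mineral wool = L/(kA) = 0.085/(0.046×13.2) = 0.14 K/W
R_total = 0.1745 K/W
Q = ΔT / R_total = 886 / 0.1745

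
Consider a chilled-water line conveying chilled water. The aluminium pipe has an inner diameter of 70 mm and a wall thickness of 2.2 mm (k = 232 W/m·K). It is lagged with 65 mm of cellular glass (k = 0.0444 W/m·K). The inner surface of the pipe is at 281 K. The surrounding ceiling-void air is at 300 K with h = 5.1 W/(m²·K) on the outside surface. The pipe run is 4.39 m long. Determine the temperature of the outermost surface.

T ≈ 299 K

Cylindrical conduction, so R = ln(r₂/r₁)/(2πkL) per layer, in series:
R_aluminium pipe wall = ln(37.2/35)/(2π×232×4.39) = 9.526×10^-6 K/W
R_cellular glass = ln(102.2/37.2)/(2π×0.0444×4.39) = 0.8252 K/W
R_outer film = 1/(h_o·2πr_oL) = 1/(5.1×2π×0.1022×4.39) = 0.06956 K/W
R_total = 0.8948 K/W
Q = ΔT/R_total = 19/0.8948
Q = 21.2 W
T_interface = T_inner + Q·ΣR(inner→interface) = 281 + 21.2×0.8252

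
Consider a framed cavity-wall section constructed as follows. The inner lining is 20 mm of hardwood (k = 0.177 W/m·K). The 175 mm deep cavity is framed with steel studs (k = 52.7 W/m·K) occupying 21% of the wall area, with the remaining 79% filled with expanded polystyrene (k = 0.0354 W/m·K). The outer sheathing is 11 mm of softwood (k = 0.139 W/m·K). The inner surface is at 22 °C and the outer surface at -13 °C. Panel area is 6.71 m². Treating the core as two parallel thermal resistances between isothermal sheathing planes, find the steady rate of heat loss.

Q ≈ 1130 W

Sheathing layers in series; stud and cavity paths in parallel between them.
R_inner = 0.02/(0.177×6.71) = 0.01684 K/W
R_stud  = 0.175/(52.7×0.21×6.71) = 0.002357 K/W
R_cav   = 0.175/(0.0354×0.79×6.71) = 0.9326 K/W
1/R_core = 1/R_stud + 1/R_cav → R_core = 0.002351 K/W
R_outer = 0.011/(0.139×6.71) = 0.01179 K/W
R_total = 0.03098 K/W
Q = ΔT/R_total = 35/0.03098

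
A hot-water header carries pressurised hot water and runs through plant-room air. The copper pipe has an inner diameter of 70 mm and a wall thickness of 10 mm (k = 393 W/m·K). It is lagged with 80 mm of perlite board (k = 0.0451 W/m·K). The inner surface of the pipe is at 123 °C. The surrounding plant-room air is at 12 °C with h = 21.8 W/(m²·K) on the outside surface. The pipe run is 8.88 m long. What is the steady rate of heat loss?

Treating each annulus and film as a series resistance:
R_copper pipe wall = ln(45/35)/(2π×393×8.88) = 1.146×10^-5 K/W
R_perlite board = ln(125/45)/(2π×0.0451×8.88) = 0.406 K/W
R_outer film = 1/(h_o·2πr_oL) = 1/(21.8×2π×0.125×8.88) = 0.006577 K/W
R_total = 0.4126 K/W
Q = ΔT/R_total = 111/0.4126

Q ≈ 269 W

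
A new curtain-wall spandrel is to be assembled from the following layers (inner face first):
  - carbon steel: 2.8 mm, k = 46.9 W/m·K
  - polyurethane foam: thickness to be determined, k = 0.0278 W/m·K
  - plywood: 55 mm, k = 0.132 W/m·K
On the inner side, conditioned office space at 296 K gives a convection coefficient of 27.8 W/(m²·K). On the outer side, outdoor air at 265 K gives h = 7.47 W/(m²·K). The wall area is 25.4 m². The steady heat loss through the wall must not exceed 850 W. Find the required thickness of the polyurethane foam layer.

L ≈ 9.45 mm

Model the wall as resistances in series:
R_inner film = 1/(h_i·A) = 1/(27.8×25.4) = 0.001416 K/W
R_carbon steel = L/(kA) = 0.0028/(46.9×25.4) = 2.35×10^-6 K/W
R_plywood = L/(kA) = 0.055/(0.132×25.4) = 0.0164 K/W
R_outer film = 1/(h_o·A) = 1/(7.47×25.4) = 0.00527 K/W
Sum of the known resistances R_other = 0.02309 K/W
Required total resistance R_tot = ΔT/Q_allow = 31/850 = 0.03647 K/W
R_polyurethane foam = R_tot − R_other = 0.01338 K/W
L = R·k·A = 0.01338×0.0278×25.4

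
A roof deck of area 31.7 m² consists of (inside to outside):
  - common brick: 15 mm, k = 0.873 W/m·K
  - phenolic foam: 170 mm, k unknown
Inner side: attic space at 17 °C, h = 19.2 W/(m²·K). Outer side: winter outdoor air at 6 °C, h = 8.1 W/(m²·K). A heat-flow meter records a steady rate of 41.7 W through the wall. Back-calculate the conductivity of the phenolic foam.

Treating each layer as a thermal resistance in series:
R_inner film = 1/(h_i·A) = 1/(19.2×31.7) = 0.001643 K/W
R_common brick = L/(kA) = 0.015/(0.873×31.7) = 5.42×10^-4 K/W
R_outer film = 1/(h_o·A) = 1/(8.1×31.7) = 0.003895 K/W
Sum of known resistances R_other = 0.00608 K/W
Total R = ΔT/Q = 11/41.7 = 0.2638 K/W
R_phenolic foam = R_total − R_other = 0.2577 K/W
k = L/(R·A) = 0.17/(0.2577×31.7)

k ≈ 0.0208 W/(m·K)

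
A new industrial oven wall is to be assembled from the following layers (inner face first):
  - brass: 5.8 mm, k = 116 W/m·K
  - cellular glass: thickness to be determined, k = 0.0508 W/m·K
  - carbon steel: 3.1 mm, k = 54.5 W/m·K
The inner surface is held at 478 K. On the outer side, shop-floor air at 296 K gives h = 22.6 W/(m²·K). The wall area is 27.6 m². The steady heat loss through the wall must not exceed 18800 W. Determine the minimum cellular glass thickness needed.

Series thermal resistances:
R_brass = L/(kA) = 0.0058/(116×27.6) = 1.812×10^-6 K/W
R_carbon steel = L/(kA) = 0.0031/(54.5×27.6) = 2.061×10^-6 K/W
R_outer film = 1/(h_o·A) = 1/(22.6×27.6) = 0.001603 K/W
Sum of the known resistances R_other = 0.001607 K/W
Required total resistance R_tot = ΔT/Q_allow = 182/18800 = 0.009681 K/W
R_cellular glass = R_tot − R_other = 0.008074 K/W
L = R·k·A = 0.008074×0.0508×27.6

L ≈ 11.3 mm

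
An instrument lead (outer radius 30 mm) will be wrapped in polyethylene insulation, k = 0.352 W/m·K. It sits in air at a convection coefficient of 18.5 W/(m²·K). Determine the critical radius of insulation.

r_cr ≈ 19 mm

For a cylinder r_cr = k/h = 0.352/18.5
r_cr = 19 mm; since the bare radius (30 mm) is above r_cr, any added insulation will reduce heat loss.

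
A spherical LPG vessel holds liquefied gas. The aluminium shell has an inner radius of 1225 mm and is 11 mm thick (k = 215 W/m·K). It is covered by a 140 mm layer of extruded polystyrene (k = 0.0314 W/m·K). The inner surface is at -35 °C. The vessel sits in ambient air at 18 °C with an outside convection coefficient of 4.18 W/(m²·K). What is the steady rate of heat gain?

For a spherical shell R = (1/r₁ − 1/r₂)/(4πk); film R = 1/(h·4πr²). In series:
R_aluminium shell = (1/1.225 − 1/1.236)/(4π×215) = 2.689×10^-6 K/W
R_extruded polystyrene = (1/1.236 − 1/1.376)/(4π×0.0314) = 0.2086 K/W
R_outer film = 1/(h·4πr_o²) = 1/(4.18×4π×1.376²) = 0.01005 K/W
R_total = 0.2187 K/W
Q = ΔT/R_total = 53/0.2187

Q ≈ 242 W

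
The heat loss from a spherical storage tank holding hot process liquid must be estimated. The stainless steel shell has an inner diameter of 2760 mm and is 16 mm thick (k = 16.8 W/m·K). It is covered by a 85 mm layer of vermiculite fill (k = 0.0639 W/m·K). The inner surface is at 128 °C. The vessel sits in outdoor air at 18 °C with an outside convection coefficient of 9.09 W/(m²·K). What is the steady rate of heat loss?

Radial (spherical) resistances in series:
R_stainless steel shell = (1/1.38 − 1/1.396)/(4π×16.8) = 3.934×10^-5 K/W
R_vermiculite fill = (1/1.396 − 1/1.481)/(4π×0.0639) = 0.0512 K/W
R_outer film = 1/(h·4πr_o²) = 1/(9.09×4π×1.481²) = 0.003991 K/W
R_total = 0.05523 K/W
Q = ΔT/R_total = 110/0.05523

Q ≈ 1990 W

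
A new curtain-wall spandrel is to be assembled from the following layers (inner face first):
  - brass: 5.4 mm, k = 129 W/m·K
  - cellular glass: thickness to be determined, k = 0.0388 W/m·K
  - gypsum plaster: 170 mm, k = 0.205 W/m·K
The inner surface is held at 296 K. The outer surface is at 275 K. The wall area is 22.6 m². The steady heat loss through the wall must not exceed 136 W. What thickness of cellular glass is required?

Model the wall as resistances in series:
R_brass = L/(kA) = 0.0054/(129×22.6) = 1.852×10^-6 K/W
R_gypsum plaster = L/(kA) = 0.17/(0.205×22.6) = 0.03669 K/W
Sum of the known resistances R_other = 0.0367 K/W
Required total resistance R_tot = ΔT/Q_allow = 21/136 = 0.1544 K/W
R_cellular glass = R_tot − R_other = 0.1177 K/W
L = R·k·A = 0.1177×0.0388×22.6

L ≈ 103 mm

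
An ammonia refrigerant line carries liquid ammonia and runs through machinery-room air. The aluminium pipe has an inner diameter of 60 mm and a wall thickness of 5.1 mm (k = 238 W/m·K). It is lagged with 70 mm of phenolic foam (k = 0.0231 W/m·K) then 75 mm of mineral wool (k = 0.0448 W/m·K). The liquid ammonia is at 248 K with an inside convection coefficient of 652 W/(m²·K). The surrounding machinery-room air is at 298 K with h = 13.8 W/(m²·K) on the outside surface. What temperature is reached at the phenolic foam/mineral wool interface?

T ≈ 288 K

Radial resistances (cylindrical: R_cond = ln(r_o/r_i)/(2πkL), R_conv = 1/(h·2πrL)):
R_inner film = 1/(h_i·2πr₁L) = 1/(652×2π×0.03×1) = 0.008137 K/W
R_aluminium pipe wall = ln(35.1/30)/(2π×238×1) = 1.05×10^-4 K/W
R_phenolic foam = ln(105.1/35.1)/(2π×0.0231×1) = 7.556 K/W
R_mineral wool = ln(180.1/105.1)/(2π×0.0448×1) = 1.913 K/W
R_outer film = 1/(h_o·2πr_oL) = 1/(13.8×2π×0.1801×1) = 0.06404 K/W
R_total = 9.542 K/W
Q = ΔT/R_total = 50/9.542
Q = 5.24 W/m
T_interface = T_inner + Q·ΣR(inner→interface) = 248 + 5.24×7.564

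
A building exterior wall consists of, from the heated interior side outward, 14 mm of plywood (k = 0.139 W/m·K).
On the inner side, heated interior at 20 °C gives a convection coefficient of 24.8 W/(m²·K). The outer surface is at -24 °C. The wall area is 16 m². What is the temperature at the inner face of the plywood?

Using the resistance-network approach (series):
R_inner film = 1/(h_i·A) = 1/(24.8×16) = 0.00252 K/W
R_plywood = L/(kA) = 0.014/(0.139×16) = 0.006295 K/W
R_total = 0.008815 K/W;  Q = ΔT/R_total = 44/0.008815 = 4991 W
T_interface = T_inner − Q·ΣR(inner→interface) = 20 − 4990×0.00252

T ≈ 7.42 °C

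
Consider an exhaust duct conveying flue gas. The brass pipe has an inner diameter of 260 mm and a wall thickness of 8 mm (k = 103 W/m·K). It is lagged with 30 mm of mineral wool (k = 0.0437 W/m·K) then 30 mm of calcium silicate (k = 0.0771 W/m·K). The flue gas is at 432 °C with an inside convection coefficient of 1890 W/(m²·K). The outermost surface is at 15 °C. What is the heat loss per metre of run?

Cylindrical conduction, so R = ln(r₂/r₁)/(2πkL) per layer, in series:
R_inner film = 1/(h_i·2πr₁L) = 1/(1890×2π×0.13×1) = 6.478×10^-4 K/W
R_brass pipe wall = ln(138/130)/(2π×103×1) = 9.228×10^-5 K/W
R_mineral wool = ln(168/138)/(2π×0.0437×1) = 0.7164 K/W
R_calcium silicate = ln(198/168)/(2π×0.0771×1) = 0.3392 K/W
R_total = 1.056 K/W
Q = ΔT/R_total = 417/1.056

q′ ≈ 395 W/m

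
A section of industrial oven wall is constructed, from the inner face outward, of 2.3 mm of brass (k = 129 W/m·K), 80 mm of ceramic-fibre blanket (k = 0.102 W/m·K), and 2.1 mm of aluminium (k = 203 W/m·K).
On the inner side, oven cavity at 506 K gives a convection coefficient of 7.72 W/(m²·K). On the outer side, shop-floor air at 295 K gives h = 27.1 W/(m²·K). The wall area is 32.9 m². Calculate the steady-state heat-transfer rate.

Q ≈ 7300 W

Thermal resistances in series:
R_inner film = 1/(h_i·A) = 1/(7.72×32.9) = 0.003937 K/W
R_brass = L/(kA) = 0.0023/(129×32.9) = 5.419×10^-7 K/W
R_ceramic-fibre blanket = L/(kA) = 0.08/(0.102×32.9) = 0.02384 K/W
R_aluminium = L/(kA) = 0.0021/(203×32.9) = 3.144×10^-7 K/W
R_outer film = 1/(h_o·A) = 1/(27.1×32.9) = 0.001122 K/W
R_total = 0.0289 K/W
Q = ΔT / R_total = 211 / 0.0289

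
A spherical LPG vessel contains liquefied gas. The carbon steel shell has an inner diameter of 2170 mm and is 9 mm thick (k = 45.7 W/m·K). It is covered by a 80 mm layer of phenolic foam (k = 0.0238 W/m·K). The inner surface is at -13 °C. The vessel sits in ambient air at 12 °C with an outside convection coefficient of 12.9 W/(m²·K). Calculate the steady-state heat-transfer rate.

Q ≈ 118 W

Spherical conduction: R = (1/r_in − 1/r_out)/(4πk) per layer; series-sum.
R_carbon steel shell = (1/1.085 − 1/1.094)/(4π×45.7) = 1.32×10^-5 K/W
R_phenolic foam = (1/1.094 − 1/1.174)/(4π×0.0238) = 0.2083 K/W
R_outer film = 1/(h·4πr_o²) = 1/(12.9×4π×1.174²) = 0.004476 K/W
R_total = 0.2128 K/W
Q = ΔT/R_total = 25/0.2128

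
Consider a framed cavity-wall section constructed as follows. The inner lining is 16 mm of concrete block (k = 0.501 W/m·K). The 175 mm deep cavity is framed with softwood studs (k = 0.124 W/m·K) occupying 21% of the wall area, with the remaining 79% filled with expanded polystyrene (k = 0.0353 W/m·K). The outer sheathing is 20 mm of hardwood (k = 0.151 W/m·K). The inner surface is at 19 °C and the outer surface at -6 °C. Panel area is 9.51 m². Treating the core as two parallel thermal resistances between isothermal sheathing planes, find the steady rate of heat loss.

Sheathing layers in series; stud and cavity paths in parallel between them.
R_inner = 0.016/(0.501×9.51) = 0.003358 K/W
R_stud  = 0.175/(0.124×0.21×9.51) = 0.7067 K/W
R_cav   = 0.175/(0.0353×0.79×9.51) = 0.6599 K/W
1/R_core = 1/R_stud + 1/R_cav → R_core = 0.3412 K/W
R_outer = 0.02/(0.151×9.51) = 0.01393 K/W
R_total = 0.3585 K/W
Q = ΔT/R_total = 25/0.3585

Q ≈ 69.7 W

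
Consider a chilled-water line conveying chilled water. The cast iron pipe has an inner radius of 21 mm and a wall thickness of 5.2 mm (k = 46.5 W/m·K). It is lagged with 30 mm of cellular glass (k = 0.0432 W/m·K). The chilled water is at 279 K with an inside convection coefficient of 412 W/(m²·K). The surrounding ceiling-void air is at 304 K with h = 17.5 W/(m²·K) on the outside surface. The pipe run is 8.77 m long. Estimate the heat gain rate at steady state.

Treating each annulus and film as a series resistance:
R_inner film = 1/(h_i·2πr₁L) = 1/(412×2π×0.021×8.77) = 0.002098 K/W
R_cast iron pipe wall = ln(26.2/21)/(2π×46.5×8.77) = 8.634×10^-5 K/W
R_cellular glass = ln(56.2/26.2)/(2π×0.0432×8.77) = 0.3206 K/W
R_outer film = 1/(h_o·2πr_oL) = 1/(17.5×2π×0.0562×8.77) = 0.01845 K/W
R_total = 0.3412 K/W
Q = ΔT/R_total = 25/0.3412

Q ≈ 73.3 W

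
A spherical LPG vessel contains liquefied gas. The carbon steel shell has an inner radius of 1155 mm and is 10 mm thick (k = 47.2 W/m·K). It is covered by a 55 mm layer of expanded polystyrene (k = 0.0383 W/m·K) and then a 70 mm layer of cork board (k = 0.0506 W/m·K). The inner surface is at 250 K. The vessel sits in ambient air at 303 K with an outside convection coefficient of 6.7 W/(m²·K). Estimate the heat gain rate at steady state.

Q ≈ 337 W

Radial (spherical) resistances in series:
R_carbon steel shell = (1/1.155 − 1/1.165)/(4π×47.2) = 1.253×10^-5 K/W
R_expanded polystyrene = (1/1.165 − 1/1.22)/(4π×0.0383) = 0.0804 K/W
R_cork board = (1/1.22 − 1/1.29)/(4π×0.0506) = 0.06995 K/W
R_outer film = 1/(h·4πr_o²) = 1/(6.7×4π×1.29²) = 0.007137 K/W
R_total = 0.1575 K/W
Q = ΔT/R_total = 53/0.1575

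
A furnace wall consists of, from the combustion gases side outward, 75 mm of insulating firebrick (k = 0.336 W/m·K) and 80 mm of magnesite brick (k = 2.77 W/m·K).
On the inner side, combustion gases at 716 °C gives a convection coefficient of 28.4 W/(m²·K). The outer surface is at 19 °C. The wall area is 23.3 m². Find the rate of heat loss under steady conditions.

Treating each layer as a thermal resistance in series:
R_inner film = 1/(h_i·A) = 1/(28.4×23.3) = 0.001511 K/W
R_insulating firebrick = L/(kA) = 0.075/(0.336×23.3) = 0.00958 K/W
R_magnesite brick = L/(kA) = 0.08/(2.77×23.3) = 0.00124 K/W
R_total = 0.01233 K/W
Q = ΔT / R_total = 697 / 0.01233

Q ≈ 56500 W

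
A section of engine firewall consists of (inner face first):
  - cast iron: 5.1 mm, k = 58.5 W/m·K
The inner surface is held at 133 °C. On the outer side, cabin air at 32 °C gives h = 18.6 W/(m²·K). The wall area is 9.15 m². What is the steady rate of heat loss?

Q ≈ 17200 W

Treating each layer as a thermal resistance in series:
R_cast iron = L/(kA) = 0.0051/(58.5×9.15) = 9.528×10^-6 K/W
R_outer film = 1/(h_o·A) = 1/(18.6×9.15) = 0.005876 K/W
R_total = 0.005885 K/W
Q = ΔT / R_total = 101 / 0.005885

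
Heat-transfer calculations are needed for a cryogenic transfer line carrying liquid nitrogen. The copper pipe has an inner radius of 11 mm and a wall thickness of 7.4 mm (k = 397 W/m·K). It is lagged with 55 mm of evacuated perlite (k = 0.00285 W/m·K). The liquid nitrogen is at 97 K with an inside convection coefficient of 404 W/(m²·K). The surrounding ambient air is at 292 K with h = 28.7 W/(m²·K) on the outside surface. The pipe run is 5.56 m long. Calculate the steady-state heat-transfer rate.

Q ≈ 14 W

Cylindrical conduction, so R = ln(r₂/r₁)/(2πkL) per layer, in series:
R_inner film = 1/(h_i·2πr₁L) = 1/(404×2π×0.011×5.56) = 0.006441 K/W
R_copper pipe wall = ln(18.4/11)/(2π×397×5.56) = 3.709×10^-5 K/W
R_evacuated perlite = ln(73.4/18.4)/(2π×0.00285×5.56) = 13.9 K/W
R_outer film = 1/(h_o·2πr_oL) = 1/(28.7×2π×0.0734×5.56) = 0.01359 K/W
R_total = 13.92 K/W
Q = ΔT/R_total = 195/13.92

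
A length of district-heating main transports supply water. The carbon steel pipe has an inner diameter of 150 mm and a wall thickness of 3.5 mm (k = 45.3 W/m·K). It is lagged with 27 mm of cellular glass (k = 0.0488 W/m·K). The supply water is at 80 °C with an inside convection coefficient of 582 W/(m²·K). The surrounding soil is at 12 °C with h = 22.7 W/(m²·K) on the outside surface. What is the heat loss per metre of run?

Radial resistances (cylindrical: R_cond = ln(r_o/r_i)/(2πkL), R_conv = 1/(h·2πrL)):
R_inner film = 1/(h_i·2πr₁L) = 1/(582×2π×0.075×1) = 0.003646 K/W
R_carbon steel pipe wall = ln(78.5/75)/(2π×45.3×1) = 1.602×10^-4 K/W
R_cellular glass = ln(105.5/78.5)/(2π×0.0488×1) = 0.9641 K/W
R_outer film = 1/(h_o·2πr_oL) = 1/(22.7×2π×0.1055×1) = 0.06646 K/W
R_total = 1.034 K/W
Q = ΔT/R_total = 68/1.034

q′ ≈ 65.7 W/m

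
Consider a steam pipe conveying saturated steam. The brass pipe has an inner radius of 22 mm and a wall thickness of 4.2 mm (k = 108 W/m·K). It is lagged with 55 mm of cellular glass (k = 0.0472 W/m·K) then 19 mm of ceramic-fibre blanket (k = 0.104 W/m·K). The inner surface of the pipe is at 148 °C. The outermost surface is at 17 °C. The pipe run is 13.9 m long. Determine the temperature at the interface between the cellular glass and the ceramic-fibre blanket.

T ≈ 27.2 °C

Per-layer cylindrical resistances, series-summed:
R_brass pipe wall = ln(26.2/22)/(2π×108×13.9) = 1.852×10^-5 K/W
R_cellular glass = ln(81.2/26.2)/(2π×0.0472×13.9) = 0.2744 K/W
R_ceramic-fibre blanket = ln(100.2/81.2)/(2π×0.104×13.9) = 0.02315 K/W
R_total = 0.2976 K/W
Q = ΔT/R_total = 131/0.2976
Q = 440 W
T_interface = T_inner − Q·ΣR(inner→interface) = 148 − 440×0.2744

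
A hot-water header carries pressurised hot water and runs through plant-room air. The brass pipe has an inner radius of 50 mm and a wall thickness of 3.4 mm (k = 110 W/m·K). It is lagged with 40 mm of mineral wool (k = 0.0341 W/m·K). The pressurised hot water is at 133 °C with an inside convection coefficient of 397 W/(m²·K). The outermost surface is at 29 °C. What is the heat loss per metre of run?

Radial resistances (cylindrical: R_cond = ln(r_o/r_i)/(2πkL), R_conv = 1/(h·2πrL)):
R_inner film = 1/(h_i·2πr₁L) = 1/(397×2π×0.05×1) = 0.008018 K/W
R_brass pipe wall = ln(53.4/50)/(2π×110×1) = 9.519×10^-5 K/W
R_mineral wool = ln(93.4/53.4)/(2π×0.0341×1) = 2.609 K/W
R_total = 2.618 K/W
Q = ΔT/R_total = 104/2.618

q′ ≈ 39.7 W/m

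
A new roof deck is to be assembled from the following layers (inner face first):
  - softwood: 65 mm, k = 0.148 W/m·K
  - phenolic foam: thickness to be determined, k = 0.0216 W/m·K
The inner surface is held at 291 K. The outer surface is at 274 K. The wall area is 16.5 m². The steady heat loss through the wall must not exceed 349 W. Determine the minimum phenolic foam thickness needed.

L ≈ 7.87 mm

Using the resistance-network approach (series):
R_softwood = L/(kA) = 0.065/(0.148×16.5) = 0.02662 K/W
Sum of the known resistances R_other = 0.02662 K/W
Required total resistance R_tot = ΔT/Q_allow = 17/349 = 0.04871 K/W
R_phenolic foam = R_tot − R_other = 0.02209 K/W
L = R·k·A = 0.02209×0.0216×16.5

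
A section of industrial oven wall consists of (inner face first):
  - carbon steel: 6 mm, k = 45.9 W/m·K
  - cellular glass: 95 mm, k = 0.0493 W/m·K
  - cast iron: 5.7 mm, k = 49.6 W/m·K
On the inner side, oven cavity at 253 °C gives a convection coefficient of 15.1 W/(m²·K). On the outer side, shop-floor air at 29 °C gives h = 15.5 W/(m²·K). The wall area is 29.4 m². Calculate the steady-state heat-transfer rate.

Treating each layer as a thermal resistance in series:
R_inner film = 1/(h_i·A) = 1/(15.1×29.4) = 0.002253 K/W
R_carbon steel = L/(kA) = 0.006/(45.9×29.4) = 4.446×10^-6 K/W
R_cellular glass = L/(kA) = 0.095/(0.0493×29.4) = 0.06554 K/W
R_cast iron = L/(kA) = 0.0057/(49.6×29.4) = 3.909×10^-6 K/W
R_outer film = 1/(h_o·A) = 1/(15.5×29.4) = 0.002194 K/W
R_total = 0.07 K/W
Q = ΔT / R_total = 224 / 0.07

Q ≈ 3200 W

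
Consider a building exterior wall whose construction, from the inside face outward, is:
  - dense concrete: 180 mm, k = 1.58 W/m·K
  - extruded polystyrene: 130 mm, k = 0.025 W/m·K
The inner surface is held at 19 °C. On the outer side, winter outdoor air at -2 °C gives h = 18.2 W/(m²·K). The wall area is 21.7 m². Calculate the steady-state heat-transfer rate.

Series thermal resistances:
R_dense concrete = L/(kA) = 0.18/(1.58×21.7) = 0.00525 K/W
R_extruded polystyrene = L/(kA) = 0.13/(0.025×21.7) = 0.2396 K/W
R_outer film = 1/(h_o·A) = 1/(18.2×21.7) = 0.002532 K/W
R_total = 0.2474 K/W
Q = ΔT / R_total = 21 / 0.2474

Q ≈ 84.9 W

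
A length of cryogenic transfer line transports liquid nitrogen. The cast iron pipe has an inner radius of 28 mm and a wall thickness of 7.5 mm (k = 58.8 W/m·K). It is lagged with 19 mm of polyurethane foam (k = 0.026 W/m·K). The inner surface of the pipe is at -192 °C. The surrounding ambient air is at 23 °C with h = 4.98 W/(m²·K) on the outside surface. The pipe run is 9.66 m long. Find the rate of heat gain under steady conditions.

Treating each annulus and film as a series resistance:
R_cast iron pipe wall = ln(35.5/28)/(2π×58.8×9.66) = 6.65×10^-5 K/W
R_polyurethane foam = ln(54.5/35.5)/(2π×0.026×9.66) = 0.2716 K/W
R_outer film = 1/(h_o·2πr_oL) = 1/(4.98×2π×0.0545×9.66) = 0.0607 K/W
R_total = 0.3324 K/W
Q = ΔT/R_total = 215/0.3324

Q ≈ 647 W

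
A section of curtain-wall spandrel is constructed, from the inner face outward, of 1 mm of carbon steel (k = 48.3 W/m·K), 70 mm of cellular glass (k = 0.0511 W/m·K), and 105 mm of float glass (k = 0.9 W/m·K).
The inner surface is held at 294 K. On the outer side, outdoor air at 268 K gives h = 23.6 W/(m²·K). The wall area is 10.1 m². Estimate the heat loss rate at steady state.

Treating each layer as a thermal resistance in series:
R_carbon steel = L/(kA) = 0.001/(48.3×10.1) = 2.05×10^-6 K/W
R_cellular glass = L/(kA) = 0.07/(0.0511×10.1) = 0.1356 K/W
R_float glass = L/(kA) = 0.105/(0.9×10.1) = 0.01155 K/W
R_outer film = 1/(h_o·A) = 1/(23.6×10.1) = 0.004195 K/W
R_total = 0.1514 K/W
Q = ΔT / R_total = 26 / 0.1514

Q ≈ 172 W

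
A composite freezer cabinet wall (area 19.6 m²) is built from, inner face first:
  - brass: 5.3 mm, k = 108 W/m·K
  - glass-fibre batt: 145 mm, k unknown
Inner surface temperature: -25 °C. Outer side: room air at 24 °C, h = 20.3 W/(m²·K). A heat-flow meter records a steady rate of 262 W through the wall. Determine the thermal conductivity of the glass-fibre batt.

k ≈ 0.0401 W/(m·K)

Treating each layer as a thermal resistance in series:
R_brass = L/(kA) = 0.0053/(108×19.6) = 2.504×10^-6 K/W
R_outer film = 1/(h_o·A) = 1/(20.3×19.6) = 0.002513 K/W
Sum of known resistances R_other = 0.002516 K/W
Total R = ΔT/Q = 49/262 = 0.187 K/W
R_glass-fibre batt = R_total − R_other = 0.1845 K/W
k = L/(R·A) = 0.145/(0.1845×19.6)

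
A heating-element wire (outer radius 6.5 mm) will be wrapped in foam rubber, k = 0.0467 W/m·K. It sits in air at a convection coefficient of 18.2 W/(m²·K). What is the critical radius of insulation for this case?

For a cylinder r_cr = k/h = 0.0467/18.2
r_cr = 2.57 mm; since the bare radius (6.5 mm) is above r_cr, any added insulation will reduce heat loss.

r_cr ≈ 2.57 mm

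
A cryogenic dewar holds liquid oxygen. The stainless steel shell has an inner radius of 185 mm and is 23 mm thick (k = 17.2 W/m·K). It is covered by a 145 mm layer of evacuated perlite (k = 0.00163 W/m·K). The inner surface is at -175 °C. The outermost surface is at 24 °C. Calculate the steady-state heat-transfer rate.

Each spherical layer contributes R = (1/r_i − 1/r_o)/(4πk):
R_stainless steel shell = (1/0.185 − 1/0.208)/(4π×17.2) = 0.002765 K/W
R_evacuated perlite = (1/0.208 − 1/0.353)/(4π×0.00163) = 96.41 K/W
R_total = 96.42 K/W
Q = ΔT/R_total = 199/96.42

Q ≈ 2.06 W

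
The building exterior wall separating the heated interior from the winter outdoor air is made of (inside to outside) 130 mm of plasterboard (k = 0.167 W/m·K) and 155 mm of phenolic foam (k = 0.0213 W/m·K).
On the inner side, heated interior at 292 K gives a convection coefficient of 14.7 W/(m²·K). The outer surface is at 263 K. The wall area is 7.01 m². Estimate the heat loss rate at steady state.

Model the wall as resistances in series:
R_inner film = 1/(h_i·A) = 1/(14.7×7.01) = 0.009704 K/W
R_plasterboard = L/(kA) = 0.13/(0.167×7.01) = 0.111 K/W
R_phenolic foam = L/(kA) = 0.155/(0.0213×7.01) = 1.038 K/W
R_total = 1.159 K/W
Q = ΔT / R_total = 29 / 1.159

Q ≈ 25 W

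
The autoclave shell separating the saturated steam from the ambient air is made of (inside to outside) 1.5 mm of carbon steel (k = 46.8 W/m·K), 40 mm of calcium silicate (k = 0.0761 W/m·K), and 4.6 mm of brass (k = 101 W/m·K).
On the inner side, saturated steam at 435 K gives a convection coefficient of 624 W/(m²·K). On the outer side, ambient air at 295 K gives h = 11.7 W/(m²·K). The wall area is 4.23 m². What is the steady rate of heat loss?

Q ≈ 966 W

Thermal resistances in series:
R_inner film = 1/(h_i·A) = 1/(624×4.23) = 3.789×10^-4 K/W
R_carbon steel = L/(kA) = 0.0015/(46.8×4.23) = 7.577×10^-6 K/W
R_calcium silicate = L/(kA) = 0.04/(0.0761×4.23) = 0.1243 K/W
R_brass = L/(kA) = 0.0046/(101×4.23) = 1.077×10^-5 K/W
R_outer film = 1/(h_o·A) = 1/(11.7×4.23) = 0.02021 K/W
R_total = 0.1449 K/W
Q = ΔT / R_total = 140 / 0.1449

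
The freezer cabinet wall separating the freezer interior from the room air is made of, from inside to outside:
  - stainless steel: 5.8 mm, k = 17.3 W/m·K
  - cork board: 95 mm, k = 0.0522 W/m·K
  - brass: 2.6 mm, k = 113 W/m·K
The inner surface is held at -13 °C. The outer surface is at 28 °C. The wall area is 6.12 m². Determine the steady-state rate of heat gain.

Treating each layer as a thermal resistance in series:
R_stainless steel = L/(kA) = 0.0058/(17.3×6.12) = 5.478×10^-5 K/W
R_cork board = L/(kA) = 0.095/(0.0522×6.12) = 0.2974 K/W
R_brass = L/(kA) = 0.0026/(113×6.12) = 3.76×10^-6 K/W
R_total = 0.2974 K/W
Q = ΔT / R_total = 41 / 0.2974

Q ≈ 138 W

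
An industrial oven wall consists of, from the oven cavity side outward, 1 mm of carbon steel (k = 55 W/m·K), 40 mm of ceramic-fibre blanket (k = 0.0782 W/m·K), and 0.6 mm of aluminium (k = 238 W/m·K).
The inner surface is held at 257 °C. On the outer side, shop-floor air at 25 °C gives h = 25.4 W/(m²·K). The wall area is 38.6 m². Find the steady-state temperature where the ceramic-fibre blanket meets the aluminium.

T ≈ 41.6 °C

Model the wall as resistances in series:
R_carbon steel = L/(kA) = 0.001/(55×38.6) = 4.71×10^-7 K/W
R_ceramic-fibre blanket = L/(kA) = 0.04/(0.0782×38.6) = 0.01325 K/W
R_aluminium = L/(kA) = 0.0006/(238×38.6) = 6.531×10^-8 K/W
R_outer film = 1/(h_o·A) = 1/(25.4×38.6) = 0.00102 K/W
R_total = 0.01427 K/W;  Q = ΔT/R_total = 232/0.01427 = 16260 W
T_interface = T_inner − Q·ΣR(inner→interface) = 257 − 16300×0.01325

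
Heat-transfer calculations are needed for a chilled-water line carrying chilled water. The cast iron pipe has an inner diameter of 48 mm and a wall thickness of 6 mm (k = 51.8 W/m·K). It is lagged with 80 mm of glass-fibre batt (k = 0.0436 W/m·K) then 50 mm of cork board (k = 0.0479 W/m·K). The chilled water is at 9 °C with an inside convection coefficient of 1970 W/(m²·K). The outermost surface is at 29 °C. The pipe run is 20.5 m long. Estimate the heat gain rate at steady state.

Q ≈ 68.4 W

Treating each annulus and film as a series resistance:
R_inner film = 1/(h_i·2πr₁L) = 1/(1970×2π×0.024×20.5) = 1.642×10^-4 K/W
R_cast iron pipe wall = ln(30/24)/(2π×51.8×20.5) = 3.344×10^-5 K/W
R_glass-fibre batt = ln(110/30)/(2π×0.0436×20.5) = 0.2314 K/W
R_cork board = ln(160/110)/(2π×0.0479×20.5) = 0.06073 K/W
R_total = 0.2923 K/W
Q = ΔT/R_total = 20/0.2923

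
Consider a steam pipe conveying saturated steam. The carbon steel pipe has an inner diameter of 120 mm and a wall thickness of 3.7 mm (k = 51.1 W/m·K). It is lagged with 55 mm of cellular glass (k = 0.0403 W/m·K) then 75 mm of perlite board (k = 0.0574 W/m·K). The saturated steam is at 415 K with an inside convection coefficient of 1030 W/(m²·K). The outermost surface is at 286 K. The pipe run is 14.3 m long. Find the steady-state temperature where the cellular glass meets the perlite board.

T ≈ 332 K

Treating each annulus and film as a series resistance:
R_inner film = 1/(h_i·2πr₁L) = 1/(1030×2π×0.06×14.3) = 1.801×10^-4 K/W
R_carbon steel pipe wall = ln(63.7/60)/(2π×51.1×14.3) = 1.303×10^-5 K/W
R_cellular glass = ln(118.7/63.7)/(2π×0.0403×14.3) = 0.1719 K/W
R_perlite board = ln(193.7/118.7)/(2π×0.0574×14.3) = 0.09495 K/W
R_total = 0.267 K/W
Q = ΔT/R_total = 129/0.267
Q = 483 W
T_interface = T_inner − Q·ΣR(inner→interface) = 415 − 483×0.1721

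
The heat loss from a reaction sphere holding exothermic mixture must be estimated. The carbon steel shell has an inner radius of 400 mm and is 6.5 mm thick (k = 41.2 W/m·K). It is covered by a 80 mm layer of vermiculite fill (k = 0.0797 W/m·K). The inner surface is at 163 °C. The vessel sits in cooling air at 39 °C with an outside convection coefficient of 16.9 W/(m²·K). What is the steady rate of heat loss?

Q ≈ 293 W

Spherical conduction: R = (1/r_in − 1/r_out)/(4πk) per layer; series-sum.
R_carbon steel shell = (1/0.4 − 1/0.4065)/(4π×41.2) = 7.721×10^-5 K/W
R_vermiculite fill = (1/0.4065 − 1/0.4865)/(4π×0.0797) = 0.4039 K/W
R_outer film = 1/(h·4πr_o²) = 1/(16.9×4π×0.4865²) = 0.01989 K/W
R_total = 0.4239 K/W
Q = ΔT/R_total = 124/0.4239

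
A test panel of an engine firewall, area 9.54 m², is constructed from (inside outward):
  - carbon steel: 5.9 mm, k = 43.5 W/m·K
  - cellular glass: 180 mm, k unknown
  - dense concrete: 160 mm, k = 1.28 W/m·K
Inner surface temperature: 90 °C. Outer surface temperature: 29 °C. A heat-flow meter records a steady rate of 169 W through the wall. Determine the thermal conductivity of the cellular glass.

Using the resistance-network approach (series):
R_carbon steel = L/(kA) = 0.0059/(43.5×9.54) = 1.422×10^-5 K/W
R_dense concrete = L/(kA) = 0.16/(1.28×9.54) = 0.0131 K/W
Sum of known resistances R_other = 0.01312 K/W
Total R = ΔT/Q = 61/169 = 0.3609 K/W
R_cellular glass = R_total − R_other = 0.3478 K/W
k = L/(R·A) = 0.18/(0.3478×9.54)

k ≈ 0.0542 W/(m·K)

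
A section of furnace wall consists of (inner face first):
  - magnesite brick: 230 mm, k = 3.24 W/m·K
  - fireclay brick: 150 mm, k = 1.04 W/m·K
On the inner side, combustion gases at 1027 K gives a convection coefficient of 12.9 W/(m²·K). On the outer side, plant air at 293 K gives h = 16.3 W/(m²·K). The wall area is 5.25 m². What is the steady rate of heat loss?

Treating each layer as a thermal resistance in series:
R_inner film = 1/(h_i·A) = 1/(12.9×5.25) = 0.01477 K/W
R_magnesite brick = L/(kA) = 0.23/(3.24×5.25) = 0.01352 K/W
R_fireclay brick = L/(kA) = 0.15/(1.04×5.25) = 0.02747 K/W
R_outer film = 1/(h_o·A) = 1/(16.3×5.25) = 0.01169 K/W
R_total = 0.06745 K/W
Q = ΔT / R_total = 734 / 0.06745

Q ≈ 10900 W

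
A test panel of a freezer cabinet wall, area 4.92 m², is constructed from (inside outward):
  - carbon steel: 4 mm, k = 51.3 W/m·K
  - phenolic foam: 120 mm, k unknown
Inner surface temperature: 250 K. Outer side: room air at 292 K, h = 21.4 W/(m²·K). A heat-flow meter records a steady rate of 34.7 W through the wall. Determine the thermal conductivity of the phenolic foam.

k ≈ 0.0203 W/(m·K)

Thermal resistances in series:
R_carbon steel = L/(kA) = 0.004/(51.3×4.92) = 1.585×10^-5 K/W
R_outer film = 1/(h_o·A) = 1/(21.4×4.92) = 0.009498 K/W
Sum of known resistances R_other = 0.009514 K/W
Total R = ΔT/Q = 42/34.7 = 1.21 K/W
R_phenolic foam = R_total − R_other = 1.201 K/W
k = L/(R·A) = 0.12/(1.201×4.92)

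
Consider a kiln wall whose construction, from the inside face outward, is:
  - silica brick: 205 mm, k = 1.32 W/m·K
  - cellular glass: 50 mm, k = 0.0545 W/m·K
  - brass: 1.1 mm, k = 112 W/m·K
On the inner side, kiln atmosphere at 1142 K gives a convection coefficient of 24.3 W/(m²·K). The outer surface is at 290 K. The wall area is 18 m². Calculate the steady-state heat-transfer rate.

Q ≈ 13800 W

Using the resistance-network approach (series):
R_inner film = 1/(h_i·A) = 1/(24.3×18) = 0.002286 K/W
R_silica brick = L/(kA) = 0.205/(1.32×18) = 0.008628 K/W
R_cellular glass = L/(kA) = 0.05/(0.0545×18) = 0.05097 K/W
R_brass = L/(kA) = 0.0011/(112×18) = 5.456×10^-7 K/W
R_total = 0.06188 K/W
Q = ΔT / R_total = 852 / 0.06188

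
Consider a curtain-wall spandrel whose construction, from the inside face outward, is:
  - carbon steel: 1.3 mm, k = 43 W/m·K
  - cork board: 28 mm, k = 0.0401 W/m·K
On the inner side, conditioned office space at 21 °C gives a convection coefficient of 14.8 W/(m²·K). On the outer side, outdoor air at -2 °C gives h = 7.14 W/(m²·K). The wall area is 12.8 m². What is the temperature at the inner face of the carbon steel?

Model the wall as resistances in series:
R_inner film = 1/(h_i·A) = 1/(14.8×12.8) = 0.005279 K/W
R_carbon steel = L/(kA) = 0.0013/(43×12.8) = 2.362×10^-6 K/W
R_cork board = L/(kA) = 0.028/(0.0401×12.8) = 0.05455 K/W
R_outer film = 1/(h_o·A) = 1/(7.14×12.8) = 0.01094 K/W
R_total = 0.07077 K/W;  Q = ΔT/R_total = 23/0.07077 = 325 W
T_interface = T_inner − Q·ΣR(inner→interface) = 21 − 325×0.005279

T ≈ 19.3 °C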